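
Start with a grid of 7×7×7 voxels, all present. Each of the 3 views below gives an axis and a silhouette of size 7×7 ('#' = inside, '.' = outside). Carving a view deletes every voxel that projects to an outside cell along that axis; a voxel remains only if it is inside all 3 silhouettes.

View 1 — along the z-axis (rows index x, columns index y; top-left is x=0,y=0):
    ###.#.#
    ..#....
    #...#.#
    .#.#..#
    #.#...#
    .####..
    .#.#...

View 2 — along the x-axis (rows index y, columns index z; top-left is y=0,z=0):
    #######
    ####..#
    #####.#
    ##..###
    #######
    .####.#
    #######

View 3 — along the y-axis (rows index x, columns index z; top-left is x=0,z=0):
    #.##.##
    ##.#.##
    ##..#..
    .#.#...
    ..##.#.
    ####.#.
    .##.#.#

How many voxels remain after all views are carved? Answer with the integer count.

voxel count = 71

start: 7×7×7 = 343 voxels
carve view 1 (along z, XY-mask fill 21/49): 147 voxels remain
carve view 2 (along x, YZ-mask fill 42/49): 129 voxels remain
carve view 3 (along y, XZ-mask fill 27/49): 71 voxels remain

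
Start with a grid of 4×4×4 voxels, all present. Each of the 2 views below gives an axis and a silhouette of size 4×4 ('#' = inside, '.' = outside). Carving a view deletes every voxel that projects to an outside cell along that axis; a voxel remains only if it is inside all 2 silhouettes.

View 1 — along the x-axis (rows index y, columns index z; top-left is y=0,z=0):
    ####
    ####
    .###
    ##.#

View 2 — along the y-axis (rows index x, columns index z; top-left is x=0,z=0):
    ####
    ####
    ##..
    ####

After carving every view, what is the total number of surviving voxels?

|visual hull| = 49

before carving: 64 voxels (4×4×4)
after view 1 [x-axis, 14 of 16 cells solid] → remaining = 56
after view 2 [y-axis, 14 of 16 cells solid] → remaining = 49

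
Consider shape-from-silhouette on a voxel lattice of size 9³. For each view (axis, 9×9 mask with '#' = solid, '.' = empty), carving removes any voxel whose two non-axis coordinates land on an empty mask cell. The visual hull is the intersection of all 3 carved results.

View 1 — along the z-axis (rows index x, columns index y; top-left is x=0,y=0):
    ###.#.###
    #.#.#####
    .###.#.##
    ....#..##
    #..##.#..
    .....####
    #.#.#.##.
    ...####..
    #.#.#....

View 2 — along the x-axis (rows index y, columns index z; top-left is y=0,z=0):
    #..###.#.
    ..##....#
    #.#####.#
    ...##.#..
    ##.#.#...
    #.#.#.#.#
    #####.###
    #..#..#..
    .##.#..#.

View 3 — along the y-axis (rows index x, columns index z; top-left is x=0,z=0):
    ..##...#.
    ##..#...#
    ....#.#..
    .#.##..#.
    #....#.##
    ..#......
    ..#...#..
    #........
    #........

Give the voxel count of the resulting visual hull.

initial block: 9^3 = 729
[1] z-view keeps 43 columns → grid now 387
[2] x-view keeps 42 columns → grid now 209
[3] y-view keeps 22 columns → grid now 66

66 voxels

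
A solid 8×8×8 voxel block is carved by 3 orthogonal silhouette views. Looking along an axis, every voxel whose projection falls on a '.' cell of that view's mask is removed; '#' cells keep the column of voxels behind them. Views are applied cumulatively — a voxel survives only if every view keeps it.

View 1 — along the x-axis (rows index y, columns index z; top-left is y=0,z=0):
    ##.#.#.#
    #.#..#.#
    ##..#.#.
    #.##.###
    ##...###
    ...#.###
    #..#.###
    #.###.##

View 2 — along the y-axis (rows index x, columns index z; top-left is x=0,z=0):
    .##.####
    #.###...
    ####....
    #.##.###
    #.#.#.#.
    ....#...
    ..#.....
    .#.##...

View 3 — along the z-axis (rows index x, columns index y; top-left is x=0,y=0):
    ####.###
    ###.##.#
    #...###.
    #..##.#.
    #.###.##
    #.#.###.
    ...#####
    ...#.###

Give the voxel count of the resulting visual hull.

remaining voxels: 85

start: 8×8×8 = 512 voxels
carve view 1 (along x, YZ-mask fill 39/64): 312 voxels remain
carve view 2 (along y, XZ-mask fill 29/64): 129 voxels remain
carve view 3 (along z, XY-mask fill 41/64): 85 voxels remain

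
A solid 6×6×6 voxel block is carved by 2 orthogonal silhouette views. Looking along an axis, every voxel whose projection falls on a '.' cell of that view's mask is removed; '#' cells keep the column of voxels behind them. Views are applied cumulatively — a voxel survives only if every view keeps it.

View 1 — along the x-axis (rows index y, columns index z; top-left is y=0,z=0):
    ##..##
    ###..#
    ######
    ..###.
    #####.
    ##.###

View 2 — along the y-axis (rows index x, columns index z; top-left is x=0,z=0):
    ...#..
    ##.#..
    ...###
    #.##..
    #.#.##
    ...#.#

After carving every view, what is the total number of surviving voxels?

initial block: 6^3 = 216
after view 1 [x-axis, 27 of 36 cells solid] → remaining = 162
after view 2 [y-axis, 16 of 36 cells solid] → remaining = 70

70 voxels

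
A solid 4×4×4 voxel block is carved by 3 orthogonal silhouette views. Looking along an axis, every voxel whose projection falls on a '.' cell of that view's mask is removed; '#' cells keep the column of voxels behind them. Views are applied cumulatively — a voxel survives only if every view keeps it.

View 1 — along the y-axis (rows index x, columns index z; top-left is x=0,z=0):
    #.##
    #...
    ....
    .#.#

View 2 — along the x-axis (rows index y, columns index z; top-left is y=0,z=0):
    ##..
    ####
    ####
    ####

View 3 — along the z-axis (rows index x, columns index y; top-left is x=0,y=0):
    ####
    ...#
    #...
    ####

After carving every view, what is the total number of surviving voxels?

initial block: 4^3 = 64
after view 1 [y-axis, 6 of 16 cells solid] → remaining = 24
after view 2 [x-axis, 14 of 16 cells solid] → remaining = 21
after view 3 [z-axis, 10 of 16 cells solid] → remaining = 18

|visual hull| = 18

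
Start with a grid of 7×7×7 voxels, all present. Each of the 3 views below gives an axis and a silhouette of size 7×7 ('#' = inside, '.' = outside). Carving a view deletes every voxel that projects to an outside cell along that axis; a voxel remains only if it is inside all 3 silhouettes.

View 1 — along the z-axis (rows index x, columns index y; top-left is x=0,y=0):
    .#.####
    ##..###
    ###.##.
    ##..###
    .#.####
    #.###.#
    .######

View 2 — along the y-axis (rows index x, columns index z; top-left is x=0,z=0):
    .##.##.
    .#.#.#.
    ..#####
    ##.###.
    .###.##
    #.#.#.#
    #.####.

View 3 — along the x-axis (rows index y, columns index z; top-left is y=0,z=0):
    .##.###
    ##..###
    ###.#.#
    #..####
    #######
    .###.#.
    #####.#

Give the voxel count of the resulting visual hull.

remaining voxels: 123

start: 7×7×7 = 343 voxels
V1 z: intersect with XY mask (36 set) -- 252 left
V2 y: intersect with XZ mask (31 set) -- 160 left
V3 x: intersect with YZ mask (37 set) -- 123 left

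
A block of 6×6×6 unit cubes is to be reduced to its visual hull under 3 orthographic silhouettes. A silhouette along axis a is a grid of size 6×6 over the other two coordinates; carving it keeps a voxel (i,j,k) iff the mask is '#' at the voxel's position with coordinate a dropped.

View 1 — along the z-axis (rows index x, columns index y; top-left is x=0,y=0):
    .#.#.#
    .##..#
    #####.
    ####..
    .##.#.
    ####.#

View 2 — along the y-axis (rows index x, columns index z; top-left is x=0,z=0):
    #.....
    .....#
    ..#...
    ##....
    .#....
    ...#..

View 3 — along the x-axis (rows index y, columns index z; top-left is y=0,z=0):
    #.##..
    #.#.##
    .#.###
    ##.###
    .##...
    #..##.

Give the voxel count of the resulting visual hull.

before carving: 216 voxels (6×6×6)
step 1: project along z, AND mask (23/36) → |grid| = 138
step 2: project along y, AND mask (7/36) → |grid| = 27
step 3: project along x, AND mask (21/36) → |grid| = 19

voxel count = 19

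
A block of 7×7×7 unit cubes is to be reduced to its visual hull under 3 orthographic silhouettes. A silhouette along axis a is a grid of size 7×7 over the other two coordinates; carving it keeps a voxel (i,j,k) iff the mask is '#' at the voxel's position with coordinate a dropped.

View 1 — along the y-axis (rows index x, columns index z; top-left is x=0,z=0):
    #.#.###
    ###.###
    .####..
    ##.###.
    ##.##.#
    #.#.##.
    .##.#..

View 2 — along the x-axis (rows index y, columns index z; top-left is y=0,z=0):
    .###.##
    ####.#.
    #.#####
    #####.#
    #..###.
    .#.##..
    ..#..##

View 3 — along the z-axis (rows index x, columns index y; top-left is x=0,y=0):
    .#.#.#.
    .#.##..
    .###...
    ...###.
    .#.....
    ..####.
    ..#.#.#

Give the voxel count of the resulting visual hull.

before carving: 343 voxels (7×7×7)
V1 y: intersect with XZ mask (32 set) -- 224 left
V2 x: intersect with YZ mask (32 set) -- 143 left
V3 z: intersect with XY mask (20 set) -- 59 left

59 voxels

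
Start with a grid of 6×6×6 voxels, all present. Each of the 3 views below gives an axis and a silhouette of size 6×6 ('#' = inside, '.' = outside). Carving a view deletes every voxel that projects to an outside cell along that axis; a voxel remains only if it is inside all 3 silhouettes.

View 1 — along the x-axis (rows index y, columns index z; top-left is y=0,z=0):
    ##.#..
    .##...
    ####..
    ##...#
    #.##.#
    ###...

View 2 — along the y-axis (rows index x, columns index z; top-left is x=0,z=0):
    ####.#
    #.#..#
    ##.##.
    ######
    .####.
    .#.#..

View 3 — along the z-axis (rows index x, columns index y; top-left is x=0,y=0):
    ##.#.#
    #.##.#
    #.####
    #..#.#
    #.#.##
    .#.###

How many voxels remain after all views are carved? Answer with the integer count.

start: 6×6×6 = 216 voxels
  1. axis=0 (YZ plane), |mask|=19  ⇒  voxels=114
  2. axis=1 (XZ plane), |mask|=24  ⇒  voxels=82
  3. axis=2 (XY plane), |mask|=24  ⇒  voxels=52

remaining voxels: 52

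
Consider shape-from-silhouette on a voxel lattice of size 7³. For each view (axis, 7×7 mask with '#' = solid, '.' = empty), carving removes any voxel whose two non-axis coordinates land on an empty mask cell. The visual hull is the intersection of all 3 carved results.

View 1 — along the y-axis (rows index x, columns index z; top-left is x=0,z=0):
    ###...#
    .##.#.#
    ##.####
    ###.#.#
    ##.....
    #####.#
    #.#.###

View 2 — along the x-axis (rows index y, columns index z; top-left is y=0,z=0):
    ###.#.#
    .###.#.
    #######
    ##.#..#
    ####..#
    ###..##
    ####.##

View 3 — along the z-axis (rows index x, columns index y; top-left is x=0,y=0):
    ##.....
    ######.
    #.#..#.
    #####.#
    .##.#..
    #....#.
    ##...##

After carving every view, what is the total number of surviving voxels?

initial block: 7^3 = 343
carve view 1 (along y, XZ-mask fill 32/49): 224 voxels remain
carve view 2 (along x, YZ-mask fill 36/49): 172 voxels remain
carve view 3 (along z, XY-mask fill 26/49): 89 voxels remain

|visual hull| = 89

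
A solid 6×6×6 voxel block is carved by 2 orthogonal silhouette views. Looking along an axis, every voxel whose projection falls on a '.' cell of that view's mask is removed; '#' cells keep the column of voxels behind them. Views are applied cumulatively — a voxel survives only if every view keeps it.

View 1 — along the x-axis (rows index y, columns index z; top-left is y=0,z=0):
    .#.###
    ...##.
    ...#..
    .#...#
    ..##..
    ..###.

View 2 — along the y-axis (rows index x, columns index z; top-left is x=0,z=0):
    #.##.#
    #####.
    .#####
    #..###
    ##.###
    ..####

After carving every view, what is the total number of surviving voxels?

before carving: 216 voxels (6×6×6)
V1 x: intersect with YZ mask (14 set) -- 84 left
V2 y: intersect with XZ mask (27 set) -- 69 left

69 voxels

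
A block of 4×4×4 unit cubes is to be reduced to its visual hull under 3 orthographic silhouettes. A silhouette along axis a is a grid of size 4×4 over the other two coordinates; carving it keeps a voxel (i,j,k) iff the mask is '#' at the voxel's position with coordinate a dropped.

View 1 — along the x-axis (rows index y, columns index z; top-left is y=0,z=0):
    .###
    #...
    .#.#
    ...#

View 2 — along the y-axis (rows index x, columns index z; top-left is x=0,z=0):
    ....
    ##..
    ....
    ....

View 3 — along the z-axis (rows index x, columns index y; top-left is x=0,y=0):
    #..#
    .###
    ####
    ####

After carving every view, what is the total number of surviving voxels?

before carving: 64 voxels (4×4×4)
V1 x: intersect with YZ mask (7 set) -- 28 left
V2 y: intersect with XZ mask (2 set) -- 3 left
V3 z: intersect with XY mask (13 set) -- 2 left

|visual hull| = 2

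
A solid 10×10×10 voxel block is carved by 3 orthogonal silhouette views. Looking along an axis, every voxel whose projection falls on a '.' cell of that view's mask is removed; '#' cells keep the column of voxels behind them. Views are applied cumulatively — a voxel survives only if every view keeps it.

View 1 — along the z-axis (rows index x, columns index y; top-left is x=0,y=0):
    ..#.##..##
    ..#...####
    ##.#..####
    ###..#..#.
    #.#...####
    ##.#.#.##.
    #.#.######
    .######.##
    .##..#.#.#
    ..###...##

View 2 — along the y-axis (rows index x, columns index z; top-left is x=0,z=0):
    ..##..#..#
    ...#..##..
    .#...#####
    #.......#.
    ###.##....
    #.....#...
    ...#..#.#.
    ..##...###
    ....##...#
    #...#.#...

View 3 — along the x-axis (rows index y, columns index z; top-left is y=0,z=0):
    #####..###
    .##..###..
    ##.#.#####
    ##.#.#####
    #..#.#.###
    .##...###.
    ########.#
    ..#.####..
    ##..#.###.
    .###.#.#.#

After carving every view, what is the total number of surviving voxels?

voxel count = 146

start: 10×10×10 = 1000 voxels
  1. axis=2 (XY plane), |mask|=60  ⇒  voxels=600
  2. axis=1 (XZ plane), |mask|=36  ⇒  voxels=223
  3. axis=0 (YZ plane), |mask|=66  ⇒  voxels=146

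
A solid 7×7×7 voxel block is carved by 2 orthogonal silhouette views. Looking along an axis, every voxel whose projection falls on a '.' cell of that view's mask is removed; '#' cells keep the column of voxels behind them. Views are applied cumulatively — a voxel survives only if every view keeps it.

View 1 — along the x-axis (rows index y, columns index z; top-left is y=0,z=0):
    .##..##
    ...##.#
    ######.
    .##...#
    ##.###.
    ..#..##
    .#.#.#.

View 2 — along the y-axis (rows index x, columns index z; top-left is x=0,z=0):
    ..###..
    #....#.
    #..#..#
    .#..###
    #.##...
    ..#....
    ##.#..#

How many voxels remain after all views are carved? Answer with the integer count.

before carving: 343 voxels (7×7×7)
[1] x-view keeps 27 columns → grid now 189
[2] y-view keeps 20 columns → grid now 74

remaining voxels: 74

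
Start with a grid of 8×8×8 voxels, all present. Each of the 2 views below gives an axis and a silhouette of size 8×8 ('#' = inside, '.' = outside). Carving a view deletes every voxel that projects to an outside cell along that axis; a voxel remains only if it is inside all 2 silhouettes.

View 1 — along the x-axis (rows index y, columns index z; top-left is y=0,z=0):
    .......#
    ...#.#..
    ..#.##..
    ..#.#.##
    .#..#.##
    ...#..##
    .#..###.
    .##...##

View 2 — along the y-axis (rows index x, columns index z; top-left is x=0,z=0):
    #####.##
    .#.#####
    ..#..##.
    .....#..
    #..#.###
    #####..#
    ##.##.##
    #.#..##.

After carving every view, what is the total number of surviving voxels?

start: 8×8×8 = 512 voxels
[1] x-view keeps 25 columns → grid now 200
[2] y-view keeps 38 columns → grid now 120

120 voxels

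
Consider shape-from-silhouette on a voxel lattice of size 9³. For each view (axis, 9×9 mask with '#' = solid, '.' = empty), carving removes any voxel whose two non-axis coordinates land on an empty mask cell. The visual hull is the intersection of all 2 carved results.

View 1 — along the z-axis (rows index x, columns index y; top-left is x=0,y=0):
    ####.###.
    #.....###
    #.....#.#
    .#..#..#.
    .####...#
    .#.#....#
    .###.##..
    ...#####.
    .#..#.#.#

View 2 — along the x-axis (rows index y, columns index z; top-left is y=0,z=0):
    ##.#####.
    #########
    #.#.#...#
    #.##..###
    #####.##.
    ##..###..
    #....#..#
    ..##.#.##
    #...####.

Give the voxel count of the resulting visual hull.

full grid |V| = 729
after view 1 [z-axis, 39 of 81 cells solid] → remaining = 351
after view 2 [x-axis, 51 of 81 cells solid] → remaining = 223

223 voxels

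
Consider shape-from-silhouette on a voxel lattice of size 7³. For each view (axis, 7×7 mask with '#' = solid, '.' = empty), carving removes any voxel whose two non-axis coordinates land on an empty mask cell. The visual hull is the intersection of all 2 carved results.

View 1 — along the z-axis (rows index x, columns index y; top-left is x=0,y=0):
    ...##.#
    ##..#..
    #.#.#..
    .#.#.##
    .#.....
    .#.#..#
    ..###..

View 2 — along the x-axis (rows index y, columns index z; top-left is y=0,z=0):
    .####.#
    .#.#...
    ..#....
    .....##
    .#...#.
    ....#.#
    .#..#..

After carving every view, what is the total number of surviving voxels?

full grid |V| = 343
[1] z-view keeps 20 columns → grid now 140
[2] x-view keeps 16 columns → grid now 44

44 voxels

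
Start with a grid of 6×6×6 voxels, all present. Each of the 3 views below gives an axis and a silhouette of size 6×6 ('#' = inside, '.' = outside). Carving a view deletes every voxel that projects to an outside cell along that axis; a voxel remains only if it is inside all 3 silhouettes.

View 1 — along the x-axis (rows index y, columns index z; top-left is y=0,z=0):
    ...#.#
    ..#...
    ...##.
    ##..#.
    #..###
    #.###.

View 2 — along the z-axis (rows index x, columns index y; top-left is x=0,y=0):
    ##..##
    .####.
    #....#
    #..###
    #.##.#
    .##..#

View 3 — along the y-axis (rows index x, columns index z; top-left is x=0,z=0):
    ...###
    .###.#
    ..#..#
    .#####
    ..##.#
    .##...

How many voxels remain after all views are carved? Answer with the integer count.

start: 6×6×6 = 216 voxels
[1] x-view keeps 16 columns → grid now 96
[2] z-view keeps 21 columns → grid now 58
[3] y-view keeps 19 columns → grid now 31

|visual hull| = 31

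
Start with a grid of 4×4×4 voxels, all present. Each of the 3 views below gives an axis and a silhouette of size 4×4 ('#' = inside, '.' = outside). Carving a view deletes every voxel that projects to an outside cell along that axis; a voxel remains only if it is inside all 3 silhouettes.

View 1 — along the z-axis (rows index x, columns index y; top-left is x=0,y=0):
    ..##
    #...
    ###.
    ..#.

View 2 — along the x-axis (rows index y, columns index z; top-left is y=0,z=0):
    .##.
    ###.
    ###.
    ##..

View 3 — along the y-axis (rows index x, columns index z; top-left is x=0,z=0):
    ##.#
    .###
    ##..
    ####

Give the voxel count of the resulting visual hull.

voxel count = 14

start: 4×4×4 = 64 voxels
after view 1 [z-axis, 7 of 16 cells solid] → remaining = 28
after view 2 [x-axis, 10 of 16 cells solid] → remaining = 18
after view 3 [y-axis, 12 of 16 cells solid] → remaining = 14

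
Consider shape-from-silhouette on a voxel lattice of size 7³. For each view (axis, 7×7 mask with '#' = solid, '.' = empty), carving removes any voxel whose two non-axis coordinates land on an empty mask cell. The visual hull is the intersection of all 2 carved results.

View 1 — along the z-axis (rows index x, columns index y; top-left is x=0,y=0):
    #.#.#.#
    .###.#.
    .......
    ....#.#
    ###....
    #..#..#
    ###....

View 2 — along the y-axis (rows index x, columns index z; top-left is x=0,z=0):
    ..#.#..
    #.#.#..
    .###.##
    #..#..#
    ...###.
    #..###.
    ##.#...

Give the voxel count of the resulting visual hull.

voxel count = 56

full grid |V| = 343
carve view 1 (along z, XY-mask fill 19/49): 133 voxels remain
carve view 2 (along y, XZ-mask fill 23/49): 56 voxels remain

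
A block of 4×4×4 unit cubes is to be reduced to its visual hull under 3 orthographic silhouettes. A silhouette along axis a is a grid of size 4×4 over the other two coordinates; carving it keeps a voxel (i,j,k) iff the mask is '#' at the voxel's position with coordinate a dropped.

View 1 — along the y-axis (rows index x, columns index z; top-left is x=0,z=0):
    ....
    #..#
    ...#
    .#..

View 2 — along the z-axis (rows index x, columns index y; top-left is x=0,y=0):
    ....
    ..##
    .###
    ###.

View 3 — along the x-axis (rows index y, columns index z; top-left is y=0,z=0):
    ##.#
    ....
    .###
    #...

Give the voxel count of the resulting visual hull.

before carving: 64 voxels (4×4×4)
carve view 1 (along y, XZ-mask fill 4/16): 16 voxels remain
carve view 2 (along z, XY-mask fill 8/16): 10 voxels remain
carve view 3 (along x, YZ-mask fill 7/16): 5 voxels remain

voxel count = 5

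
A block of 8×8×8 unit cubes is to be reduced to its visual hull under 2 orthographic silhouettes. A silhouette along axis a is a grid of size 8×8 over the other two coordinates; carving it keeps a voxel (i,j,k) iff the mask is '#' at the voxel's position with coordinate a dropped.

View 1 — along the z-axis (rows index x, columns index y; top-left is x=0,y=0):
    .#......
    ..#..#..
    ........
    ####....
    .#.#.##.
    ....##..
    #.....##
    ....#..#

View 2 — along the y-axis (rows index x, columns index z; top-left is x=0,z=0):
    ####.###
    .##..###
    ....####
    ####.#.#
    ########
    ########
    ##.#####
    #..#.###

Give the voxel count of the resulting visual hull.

120 voxels

full grid |V| = 512
V1 z: intersect with XY mask (18 set) -- 144 left
V2 y: intersect with XZ mask (50 set) -- 120 left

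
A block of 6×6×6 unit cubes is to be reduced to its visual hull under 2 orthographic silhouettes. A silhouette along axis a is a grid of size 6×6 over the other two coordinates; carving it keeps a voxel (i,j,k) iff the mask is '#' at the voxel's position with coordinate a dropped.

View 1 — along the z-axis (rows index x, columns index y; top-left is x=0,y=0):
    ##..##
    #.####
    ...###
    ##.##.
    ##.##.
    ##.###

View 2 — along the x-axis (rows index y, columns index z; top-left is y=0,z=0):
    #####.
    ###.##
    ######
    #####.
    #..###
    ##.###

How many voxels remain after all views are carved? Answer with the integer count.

voxel count = 120

initial block: 6^3 = 216
[1] z-view keeps 25 columns → grid now 150
[2] x-view keeps 30 columns → grid now 120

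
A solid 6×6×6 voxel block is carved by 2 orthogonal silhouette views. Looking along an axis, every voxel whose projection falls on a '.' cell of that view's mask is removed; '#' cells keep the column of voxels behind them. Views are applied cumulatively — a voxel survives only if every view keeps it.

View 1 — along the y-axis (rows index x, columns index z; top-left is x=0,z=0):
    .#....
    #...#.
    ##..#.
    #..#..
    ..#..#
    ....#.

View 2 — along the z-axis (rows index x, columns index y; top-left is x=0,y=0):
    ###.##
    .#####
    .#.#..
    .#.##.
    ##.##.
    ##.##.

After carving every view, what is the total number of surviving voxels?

initial block: 6^3 = 216
carve view 1 (along y, XZ-mask fill 11/36): 66 voxels remain
carve view 2 (along z, XY-mask fill 23/36): 39 voxels remain

remaining voxels: 39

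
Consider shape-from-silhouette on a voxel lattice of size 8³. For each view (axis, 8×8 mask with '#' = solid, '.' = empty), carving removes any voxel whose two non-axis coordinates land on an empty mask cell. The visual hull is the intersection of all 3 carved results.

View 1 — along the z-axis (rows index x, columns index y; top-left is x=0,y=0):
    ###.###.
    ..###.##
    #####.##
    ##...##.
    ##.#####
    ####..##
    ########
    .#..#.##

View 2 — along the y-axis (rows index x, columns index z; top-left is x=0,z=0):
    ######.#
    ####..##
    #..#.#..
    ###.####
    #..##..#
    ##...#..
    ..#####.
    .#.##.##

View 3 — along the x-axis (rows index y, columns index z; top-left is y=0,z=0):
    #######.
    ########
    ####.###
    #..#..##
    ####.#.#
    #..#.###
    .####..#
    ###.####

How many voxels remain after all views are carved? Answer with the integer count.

177 voxels

start: 8×8×8 = 512 voxels
step 1: project along z, AND mask (47/64) → |grid| = 376
step 2: project along y, AND mask (40/64) → |grid| = 227
step 3: project along x, AND mask (49/64) → |grid| = 177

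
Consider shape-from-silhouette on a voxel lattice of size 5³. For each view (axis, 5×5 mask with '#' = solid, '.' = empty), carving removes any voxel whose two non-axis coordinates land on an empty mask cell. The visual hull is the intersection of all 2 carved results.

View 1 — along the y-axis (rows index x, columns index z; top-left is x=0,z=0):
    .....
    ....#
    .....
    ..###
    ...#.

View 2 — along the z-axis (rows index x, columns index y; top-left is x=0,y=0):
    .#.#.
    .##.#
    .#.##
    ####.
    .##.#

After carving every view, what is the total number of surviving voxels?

full grid |V| = 125
  1. axis=1 (XZ plane), |mask|=5  ⇒  voxels=25
  2. axis=2 (XY plane), |mask|=15  ⇒  voxels=18

voxel count = 18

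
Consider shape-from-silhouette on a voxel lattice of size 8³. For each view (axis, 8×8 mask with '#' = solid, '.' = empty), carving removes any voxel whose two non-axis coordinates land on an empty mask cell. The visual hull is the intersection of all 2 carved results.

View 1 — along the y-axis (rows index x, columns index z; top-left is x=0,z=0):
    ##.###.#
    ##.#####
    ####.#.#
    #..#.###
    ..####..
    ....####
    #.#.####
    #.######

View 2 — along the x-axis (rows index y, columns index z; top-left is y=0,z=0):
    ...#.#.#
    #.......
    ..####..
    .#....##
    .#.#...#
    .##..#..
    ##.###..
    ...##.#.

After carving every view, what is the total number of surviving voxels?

initial block: 8^3 = 512
[1] y-view keeps 45 columns → grid now 360
[2] x-view keeps 25 columns → grid now 143

remaining voxels: 143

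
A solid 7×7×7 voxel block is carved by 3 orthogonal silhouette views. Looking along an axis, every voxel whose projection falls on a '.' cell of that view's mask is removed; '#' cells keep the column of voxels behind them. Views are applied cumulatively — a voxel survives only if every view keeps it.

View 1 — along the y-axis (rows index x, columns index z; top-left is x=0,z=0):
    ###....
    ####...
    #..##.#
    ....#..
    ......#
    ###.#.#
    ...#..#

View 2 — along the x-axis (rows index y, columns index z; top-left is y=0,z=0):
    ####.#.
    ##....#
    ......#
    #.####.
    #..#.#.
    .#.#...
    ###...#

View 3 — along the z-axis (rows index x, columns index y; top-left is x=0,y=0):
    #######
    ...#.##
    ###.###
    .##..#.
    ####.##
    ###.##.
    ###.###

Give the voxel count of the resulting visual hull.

remaining voxels: 48

start: 7×7×7 = 343 voxels
after view 1 [y-axis, 20 of 49 cells solid] → remaining = 140
after view 2 [x-axis, 23 of 49 cells solid] → remaining = 68
after view 3 [z-axis, 36 of 49 cells solid] → remaining = 48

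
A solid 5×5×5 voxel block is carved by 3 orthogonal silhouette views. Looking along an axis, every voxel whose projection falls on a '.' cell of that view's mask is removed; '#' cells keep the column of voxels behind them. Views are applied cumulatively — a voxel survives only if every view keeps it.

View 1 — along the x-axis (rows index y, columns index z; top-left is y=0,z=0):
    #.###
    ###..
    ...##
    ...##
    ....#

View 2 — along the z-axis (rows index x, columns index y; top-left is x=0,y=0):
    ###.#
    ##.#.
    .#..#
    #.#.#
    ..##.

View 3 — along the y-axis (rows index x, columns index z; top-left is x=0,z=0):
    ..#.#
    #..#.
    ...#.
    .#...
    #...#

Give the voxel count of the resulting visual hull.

start: 5×5×5 = 125 voxels
V1 x: intersect with YZ mask (12 set) -- 60 left
V2 z: intersect with XY mask (14 set) -- 34 left
V3 y: intersect with XZ mask (8 set) -- 11 left

|visual hull| = 11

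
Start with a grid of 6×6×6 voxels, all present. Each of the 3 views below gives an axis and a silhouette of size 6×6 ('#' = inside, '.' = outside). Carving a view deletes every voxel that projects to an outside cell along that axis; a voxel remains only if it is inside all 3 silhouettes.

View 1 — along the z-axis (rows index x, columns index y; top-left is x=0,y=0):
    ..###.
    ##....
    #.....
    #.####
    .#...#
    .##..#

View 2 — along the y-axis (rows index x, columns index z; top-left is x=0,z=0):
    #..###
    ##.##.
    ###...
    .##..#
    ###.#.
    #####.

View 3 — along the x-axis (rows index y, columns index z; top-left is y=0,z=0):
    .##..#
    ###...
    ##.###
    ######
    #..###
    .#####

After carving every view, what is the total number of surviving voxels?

voxel count = 46

full grid |V| = 216
[1] z-view keeps 16 columns → grid now 96
[2] y-view keeps 23 columns → grid now 61
[3] x-view keeps 26 columns → grid now 46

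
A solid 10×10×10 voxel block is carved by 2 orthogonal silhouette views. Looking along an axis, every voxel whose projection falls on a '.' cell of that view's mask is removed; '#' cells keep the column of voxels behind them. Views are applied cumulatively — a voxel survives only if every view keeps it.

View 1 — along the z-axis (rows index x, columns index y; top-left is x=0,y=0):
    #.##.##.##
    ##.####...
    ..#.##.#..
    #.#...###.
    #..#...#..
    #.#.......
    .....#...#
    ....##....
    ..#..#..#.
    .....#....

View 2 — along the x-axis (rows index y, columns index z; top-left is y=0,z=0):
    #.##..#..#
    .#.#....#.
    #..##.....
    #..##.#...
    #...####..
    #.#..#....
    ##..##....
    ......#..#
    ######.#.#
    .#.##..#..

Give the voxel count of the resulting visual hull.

full grid |V| = 1000
after view 1 [z-axis, 35 of 100 cells solid] → remaining = 350
after view 2 [x-axis, 41 of 100 cells solid] → remaining = 141

|visual hull| = 141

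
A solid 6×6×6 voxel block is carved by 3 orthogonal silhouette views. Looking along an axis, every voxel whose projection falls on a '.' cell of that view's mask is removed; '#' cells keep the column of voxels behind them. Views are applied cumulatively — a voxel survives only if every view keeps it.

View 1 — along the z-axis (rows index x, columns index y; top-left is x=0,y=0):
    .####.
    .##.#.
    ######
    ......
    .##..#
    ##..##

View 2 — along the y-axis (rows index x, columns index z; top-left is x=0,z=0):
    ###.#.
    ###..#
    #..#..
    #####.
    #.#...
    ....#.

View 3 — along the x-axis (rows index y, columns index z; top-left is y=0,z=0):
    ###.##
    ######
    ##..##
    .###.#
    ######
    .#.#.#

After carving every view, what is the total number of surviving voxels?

voxel count = 38

before carving: 216 voxels (6×6×6)
[1] z-view keeps 20 columns → grid now 120
[2] y-view keeps 18 columns → grid now 50
[3] x-view keeps 28 columns → grid now 38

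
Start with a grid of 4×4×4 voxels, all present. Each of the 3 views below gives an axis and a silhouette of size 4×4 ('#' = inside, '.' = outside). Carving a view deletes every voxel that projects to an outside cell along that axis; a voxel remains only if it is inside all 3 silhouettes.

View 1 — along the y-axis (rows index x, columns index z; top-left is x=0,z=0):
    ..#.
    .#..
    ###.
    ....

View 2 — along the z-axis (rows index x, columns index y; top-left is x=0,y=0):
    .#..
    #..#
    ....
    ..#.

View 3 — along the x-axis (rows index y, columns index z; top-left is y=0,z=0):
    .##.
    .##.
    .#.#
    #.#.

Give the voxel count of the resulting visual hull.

|visual hull| = 2

full grid |V| = 64
step 1: project along y, AND mask (5/16) → |grid| = 20
step 2: project along z, AND mask (4/16) → |grid| = 3
step 3: project along x, AND mask (8/16) → |grid| = 2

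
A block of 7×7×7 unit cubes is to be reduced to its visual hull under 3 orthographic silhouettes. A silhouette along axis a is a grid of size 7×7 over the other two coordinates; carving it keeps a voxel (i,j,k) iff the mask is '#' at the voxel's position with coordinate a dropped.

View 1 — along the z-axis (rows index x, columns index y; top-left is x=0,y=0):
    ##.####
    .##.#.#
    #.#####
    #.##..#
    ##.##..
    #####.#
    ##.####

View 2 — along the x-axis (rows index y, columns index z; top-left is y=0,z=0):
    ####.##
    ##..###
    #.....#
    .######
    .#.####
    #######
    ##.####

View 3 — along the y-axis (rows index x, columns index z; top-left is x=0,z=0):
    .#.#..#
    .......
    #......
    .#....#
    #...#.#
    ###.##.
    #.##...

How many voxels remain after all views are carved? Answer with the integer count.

voxel count = 69

start: 7×7×7 = 343 voxels
carve view 1 (along z, XY-mask fill 36/49): 252 voxels remain
carve view 2 (along x, YZ-mask fill 37/49): 192 voxels remain
carve view 3 (along y, XZ-mask fill 17/49): 69 voxels remain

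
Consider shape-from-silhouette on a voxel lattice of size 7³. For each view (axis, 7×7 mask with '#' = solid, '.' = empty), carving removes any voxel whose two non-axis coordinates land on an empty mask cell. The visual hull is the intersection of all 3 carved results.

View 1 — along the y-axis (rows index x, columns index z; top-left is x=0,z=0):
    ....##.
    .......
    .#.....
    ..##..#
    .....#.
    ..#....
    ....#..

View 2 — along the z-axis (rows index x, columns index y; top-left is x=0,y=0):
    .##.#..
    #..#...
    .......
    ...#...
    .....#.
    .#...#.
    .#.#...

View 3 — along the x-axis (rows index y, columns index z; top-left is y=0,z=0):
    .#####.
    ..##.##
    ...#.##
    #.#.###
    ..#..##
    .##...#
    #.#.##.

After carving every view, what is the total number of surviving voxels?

voxel count = 8

initial block: 7^3 = 343
[1] y-view keeps 9 columns → grid now 63
[2] z-view keeps 11 columns → grid now 14
[3] x-view keeps 27 columns → grid now 8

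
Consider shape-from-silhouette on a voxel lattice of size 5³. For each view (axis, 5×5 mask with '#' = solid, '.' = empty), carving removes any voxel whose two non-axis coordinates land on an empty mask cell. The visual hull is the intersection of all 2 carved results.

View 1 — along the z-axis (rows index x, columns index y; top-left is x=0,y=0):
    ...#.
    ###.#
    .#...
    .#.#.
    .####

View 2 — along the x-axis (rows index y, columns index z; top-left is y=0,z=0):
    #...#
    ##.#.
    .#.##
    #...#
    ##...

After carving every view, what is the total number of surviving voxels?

start: 5×5×5 = 125 voxels
V1 z: intersect with XY mask (12 set) -- 60 left
V2 x: intersect with YZ mask (12 set) -- 30 left

remaining voxels: 30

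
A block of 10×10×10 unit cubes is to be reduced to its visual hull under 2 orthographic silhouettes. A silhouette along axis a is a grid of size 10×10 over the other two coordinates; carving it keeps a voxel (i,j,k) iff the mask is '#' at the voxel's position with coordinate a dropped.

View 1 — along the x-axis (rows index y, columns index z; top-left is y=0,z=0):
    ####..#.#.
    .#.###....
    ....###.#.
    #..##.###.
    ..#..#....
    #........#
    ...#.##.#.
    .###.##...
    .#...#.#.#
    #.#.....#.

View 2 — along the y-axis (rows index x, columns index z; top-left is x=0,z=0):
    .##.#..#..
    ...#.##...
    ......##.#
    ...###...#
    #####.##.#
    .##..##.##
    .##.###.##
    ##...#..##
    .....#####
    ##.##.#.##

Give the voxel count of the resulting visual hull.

voxel count = 207

full grid |V| = 1000
after view 1 [x-axis, 40 of 100 cells solid] → remaining = 400
after view 2 [y-axis, 52 of 100 cells solid] → remaining = 207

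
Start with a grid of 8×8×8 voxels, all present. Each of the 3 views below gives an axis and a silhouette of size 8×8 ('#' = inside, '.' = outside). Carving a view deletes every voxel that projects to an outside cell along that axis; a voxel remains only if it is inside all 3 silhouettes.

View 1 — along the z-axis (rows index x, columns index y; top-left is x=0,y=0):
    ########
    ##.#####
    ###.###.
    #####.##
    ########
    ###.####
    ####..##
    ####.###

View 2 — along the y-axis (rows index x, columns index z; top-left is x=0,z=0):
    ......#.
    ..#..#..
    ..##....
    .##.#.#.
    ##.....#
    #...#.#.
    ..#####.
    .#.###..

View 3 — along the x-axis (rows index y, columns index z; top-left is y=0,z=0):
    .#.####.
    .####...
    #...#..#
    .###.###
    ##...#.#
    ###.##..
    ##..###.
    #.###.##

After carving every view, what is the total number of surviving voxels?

start: 8×8×8 = 512 voxels
  1. axis=2 (XY plane), |mask|=56  ⇒  voxels=448
  2. axis=1 (XZ plane), |mask|=24  ⇒  voxels=165
  3. axis=0 (YZ plane), |mask|=38  ⇒  voxels=101

101 voxels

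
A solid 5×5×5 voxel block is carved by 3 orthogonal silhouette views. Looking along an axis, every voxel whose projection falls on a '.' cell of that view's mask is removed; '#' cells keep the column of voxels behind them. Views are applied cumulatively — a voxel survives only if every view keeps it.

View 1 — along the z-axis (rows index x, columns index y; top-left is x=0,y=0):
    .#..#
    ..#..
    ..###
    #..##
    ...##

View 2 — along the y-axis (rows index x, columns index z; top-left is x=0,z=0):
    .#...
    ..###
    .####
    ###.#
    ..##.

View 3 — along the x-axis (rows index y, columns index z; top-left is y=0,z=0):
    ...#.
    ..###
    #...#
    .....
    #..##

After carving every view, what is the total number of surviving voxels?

full grid |V| = 125
step 1: project along z, AND mask (11/25) → |grid| = 55
step 2: project along y, AND mask (14/25) → |grid| = 33
step 3: project along x, AND mask (9/25) → |grid| = 7

7 voxels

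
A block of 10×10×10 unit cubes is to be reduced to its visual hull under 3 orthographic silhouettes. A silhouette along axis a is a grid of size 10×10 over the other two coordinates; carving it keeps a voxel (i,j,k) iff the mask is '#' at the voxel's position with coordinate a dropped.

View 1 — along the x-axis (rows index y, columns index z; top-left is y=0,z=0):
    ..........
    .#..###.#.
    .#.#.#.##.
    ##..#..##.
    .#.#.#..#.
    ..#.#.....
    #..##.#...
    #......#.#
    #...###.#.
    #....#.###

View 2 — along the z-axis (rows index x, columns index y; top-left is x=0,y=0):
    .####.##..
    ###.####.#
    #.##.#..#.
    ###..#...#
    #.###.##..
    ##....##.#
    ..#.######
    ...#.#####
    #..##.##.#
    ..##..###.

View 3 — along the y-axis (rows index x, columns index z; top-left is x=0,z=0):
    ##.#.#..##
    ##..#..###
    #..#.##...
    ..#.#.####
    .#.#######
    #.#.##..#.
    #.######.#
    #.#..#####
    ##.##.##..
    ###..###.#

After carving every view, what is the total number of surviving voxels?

initial block: 10^3 = 1000
after view 1 [x-axis, 38 of 100 cells solid] → remaining = 380
after view 2 [z-axis, 59 of 100 cells solid] → remaining = 221
after view 3 [y-axis, 63 of 100 cells solid] → remaining = 147

|visual hull| = 147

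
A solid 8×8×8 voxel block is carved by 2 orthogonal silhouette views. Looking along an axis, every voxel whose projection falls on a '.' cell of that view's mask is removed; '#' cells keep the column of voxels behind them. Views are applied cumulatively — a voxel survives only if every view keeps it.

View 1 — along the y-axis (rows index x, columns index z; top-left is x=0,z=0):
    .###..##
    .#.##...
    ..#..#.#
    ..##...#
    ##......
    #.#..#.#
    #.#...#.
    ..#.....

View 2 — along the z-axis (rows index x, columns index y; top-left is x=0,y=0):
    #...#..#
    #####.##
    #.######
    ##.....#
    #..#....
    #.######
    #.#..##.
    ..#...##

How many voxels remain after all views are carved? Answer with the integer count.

113 voxels

full grid |V| = 512
carve view 1 (along y, XZ-mask fill 24/64): 192 voxels remain
carve view 2 (along z, XY-mask fill 36/64): 113 voxels remain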